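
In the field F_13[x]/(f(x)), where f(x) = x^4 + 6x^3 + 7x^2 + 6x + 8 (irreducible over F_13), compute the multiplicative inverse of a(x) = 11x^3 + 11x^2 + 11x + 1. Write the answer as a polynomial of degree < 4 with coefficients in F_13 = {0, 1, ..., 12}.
a(x)^(-1) ≡ 5x^3 + 3x^2 + 4x + 12 (mod f(x))

Since f is irreducible over F_13, F_13[x]/(f) is a field and a(x) ≠ 0 has an inverse. Apply the extended Euclidean algorithm to f(x) and a(x) in F_13[x]: f(x) = (6x + 4)·a(x) + (x^2 + 8x + 4);  a(x) = (11x + 1)·(x^2 + 8x + 4) + (11x + 10);  (x^2 + 8x + 4) = (6x)·(11x + 10) + (4). The last nonzero remainder is the constant 4 = gcd(f, a) in F_13. Back-substituting through the division chain expresses 4 = s(x)·a(x) + t(x)·f(x) with s(x) ≡ 7x^3 + 12x^2 + 3x + 9 (mod f), so (7x^3 + 12x^2 + 3x + 9)·a(x) ≡ 4 (mod f). Multiplying by 4^(-1) ≡ 10 in F_13 gives a(x)^(-1) ≡ 10·(7x^3 + 12x^2 + 3x + 9) ≡ 5x^3 + 3x^2 + 4x + 12 (mod f). Check: (11x^3 + 11x^2 + 11x + 1)·(5x^3 + 3x^2 + 4x + 12) = 3x^6 + 10x^5 + 2x^4 + 6x^3 + 10x^2 + 6x + 12 ≡ 1 (mod x^4 + 6x^3 + 7x^2 + 6x + 8).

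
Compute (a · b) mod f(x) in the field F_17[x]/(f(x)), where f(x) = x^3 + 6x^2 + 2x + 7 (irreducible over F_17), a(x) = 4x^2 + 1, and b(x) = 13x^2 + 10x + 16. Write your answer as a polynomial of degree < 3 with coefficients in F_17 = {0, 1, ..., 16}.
a · b ≡ 7x^2 + 3x + 16 (mod f(x))

Multiply in F_17[x]: a(x)·b(x) = (4x^2 + 1)·(13x^2 + 10x + 16) = x^4 + 6x^3 + 9x^2 + 10x + 16. This has degree ≥ 3, so divide by f(x) over F_17: x^4 + 6x^3 + 9x^2 + 10x + 16 = (x)·(x^3 + 6x^2 + 2x + 7) + (7x^2 + 3x + 16). Hence a·b ≡ 7x^2 + 3x + 16 (mod f). (F_17[x]/(f) is a field with 17^3 = 4913 elements since f is irreducible of degree 3.)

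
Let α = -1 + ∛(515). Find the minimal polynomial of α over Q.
m_α(x) = x^3 + 3x^2 + 3x - 514

Set β = α + 1 = ∛(515), so β^3 = 515. Then (α + 1)^3 - 515 = 0, i.e. α is a root of g(x) = (x + 1)^3 - 515 = x^3 + 3x^2 + 3x - 514. Since g(x) = h(x + 1) where h(x) = x^3 - 515, and h is irreducible over Q (because 515 is not a perfect cube, so h has no rational root, and a monic cubic with no rational root is irreducible), g is also irreducible (irreducibility is preserved under the substitution x → x + 1). Hence m_α(x) = x^3 + 3x^2 + 3x - 514.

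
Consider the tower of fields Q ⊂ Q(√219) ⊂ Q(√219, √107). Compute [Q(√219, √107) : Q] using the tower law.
[Q(√219, √107) : Q] = 4

[Q(√219):Q] = 2 (min poly x^2 - 219, irreducible since 219 is squarefree > 1). For the top step, suppose √107 ∈ Q(√219), say √107 = c + d√219 with c, d ∈ Q. Squaring: 107 = c^2 + 219d^2 + 2cd√219. Since √219 ∉ Q this forces 2cd = 0. If d = 0 then √107 = c ∈ Q, contradicting 107 squarefree > 1. If c = 0 then 107 = 219d^2, so 219·107 = (219d)^2 is a perfect square in Q — but 219·107 = 23433 is not a perfect square (since 219 and 107 are distinct squarefree integers). Contradiction. Hence √107 ∉ Q(√219), so x^2 - 107 stays irreducible over Q(√219) and [Q(√219, √107) : Q(√219)] = 2. By the tower law, [Q(√219, √107) : Q] = 2 · 2 = 4.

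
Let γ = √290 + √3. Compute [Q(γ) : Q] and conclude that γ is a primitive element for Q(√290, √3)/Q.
[Q(γ) : Q] = 4 (equivalently, Q(γ) = Q(√290, √3))

Obviously Q(γ) ⊆ Q(√290, √3), and [Q(√290, √3):Q] = 4 (since 290, 3 are distinct squarefree integers > 1 with 870 not a perfect square). To show equality we compute the minimal polynomial of γ. From γ = √290 + √3: γ^2 = 290 + 2√(870) + 3 = 293 + 2√(870), so γ^2 - 293 = 2√(870); squaring, (γ^2 - 293)^2 = 4·870, i.e. γ^4 - 586γ^2 + 85849 - 3480 = 0, i.e. γ^4 - 586γ^2 + 82369 = 0. So γ is a root of x^4 - 586x^2 + 82369. This polynomial is irreducible over Q: it has no rational root (each ±√290 ± √3 is irrational), and any factorization into two quadratics over Q would force √(870) ∈ Q (pairing opposite roots) or √290, √3 ∈ Q (other pairings), all impossible. Hence [Q(γ):Q] = 4 = [Q(√290, √3):Q], so Q(γ) = Q(√290, √3).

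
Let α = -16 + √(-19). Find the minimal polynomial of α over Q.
m_α(x) = x^2 + 32x + 275

From α + 16 = √(-19), squaring gives (α + 16)^2 = -19, i.e. α^2 + 32α + 256 = -19, so α^2 + 32α + 275 = 0. The discriminant of x^2 + 32x + 275 is (32)^2 - 4·(275) = 1024 - 1100 = -76, and 4·(-19) is not a perfect square in Q since -19 is squarefree and ≠ 1. Hence x^2 + 32x + 275 is irreducible over Q and is the minimal polynomial of α.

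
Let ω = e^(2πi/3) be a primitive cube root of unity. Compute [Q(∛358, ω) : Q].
[Q(∛358, ω) : Q] = 6

[Q(∛358):Q] = 3 (min poly x^3 - 358, irreducible since 358 is not a perfect cube). [Q(ω):Q] = 2 (min poly x^2 + x + 1). Since Q(∛358) ⊂ R and ω ∉ R, we have ω ∉ Q(∛358), so x^2 + x + 1 remains irreducible over Q(∛358) and [Q(∛358, ω) : Q(∛358)] = 2. By the tower law, [Q(∛358, ω) : Q] = 3 · 2 = 6. (In fact Q(∛358, ω) is the splitting field of x^3 - 358 over Q.)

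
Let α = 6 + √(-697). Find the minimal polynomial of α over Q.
m_α(x) = x^2 - 12x + 733

From α - 6 = √(-697), squaring gives (α - 6)^2 = -697, i.e. α^2 - 12α + 36 = -697, so α^2 - 12α + 733 = 0. The discriminant of x^2 - 12x + 733 is (-12)^2 - 4·(733) = 144 - 2932 = -2788, and 4·(-697) is not a perfect square in Q since -697 is squarefree and ≠ 1. Hence x^2 - 12x + 733 is irreducible over Q and is the minimal polynomial of α.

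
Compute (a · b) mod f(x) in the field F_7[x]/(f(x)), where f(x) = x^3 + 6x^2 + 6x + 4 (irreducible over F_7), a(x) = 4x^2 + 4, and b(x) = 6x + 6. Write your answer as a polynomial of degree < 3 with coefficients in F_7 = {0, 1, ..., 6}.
a · b ≡ 6x^2 + 6x + 5 (mod f(x))

Multiply in F_7[x]: a(x)·b(x) = (4x^2 + 4)·(6x + 6) = 3x^3 + 3x^2 + 3x + 3. This has degree ≥ 3, so divide by f(x) over F_7: 3x^3 + 3x^2 + 3x + 3 = (3)·(x^3 + 6x^2 + 6x + 4) + (6x^2 + 6x + 5). Hence a·b ≡ 6x^2 + 6x + 5 (mod f). (F_7[x]/(f) is a field with 7^3 = 343 elements since f is irreducible of degree 3.)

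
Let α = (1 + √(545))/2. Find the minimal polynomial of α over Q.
m_α(x) = x^2 - x - 136

From 2α - 1 = √(545), squaring gives (2α - 1)^2 = 545, i.e. 4α^2 - 4α + 1 = 545, so α^2 - α + (1 - 545)/4 = 0. Since 545 ≡ 1 (mod 4), (1 - 545)/4 = -136 ∈ Z. The polynomial x^2 - x - 136 has discriminant 1 - 4·(-136) = 545, which is not a perfect square in Q (d = 545 is squarefree and ≠ 1), so x^2 - x - 136 is irreducible over Q. It is the minimal polynomial of α.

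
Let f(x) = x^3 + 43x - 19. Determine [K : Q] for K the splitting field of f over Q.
[K : Q] = 6

By the rational root test, any rational root of the monic integer polynomial f(x) = x^3 + 43x - 19 must be an integer dividing the constant term -19, i.e. one of ±{1, 19}. Evaluating: f(1) = 25, f(-1) = -63, f(19) = 7657, f(-19) = -7695; none is 0, so f has no rational root and is therefore irreducible over Q (a cubic with no linear factor over a field is irreducible). For an irreducible cubic, the Galois group is A_3 or S_3 according as the discriminant disc(f) = -4a^3 - 27b^2 = -4·(43)^3 - 27·(-19)^2 = -327775 is or is not a square in Q. Here disc(f) = -327775 is not a perfect square in Q, so the Galois group of f over Q is not contained in A_3 and must be all of S_3. The splitting field has degree |S_3| = 6 over Q, so [K : Q] = 6.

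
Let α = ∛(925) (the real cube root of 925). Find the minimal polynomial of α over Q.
m_α(x) = x^3 - 925

α satisfies α^3 = 925, so x^3 - 925 annihilates α. By the rational root test, a rational root p/q (in lowest terms) of x^3 - 925 would satisfy p^3 = 925 q^3, forcing q = 1 and p^3 = 925; but 925 is not a perfect cube, contradiction. A monic cubic over Q with no rational root is irreducible (any nontrivial factorization would include a linear factor). Hence x^3 - 925 is the minimal polynomial of α, and in particular [Q(α):Q] = 3.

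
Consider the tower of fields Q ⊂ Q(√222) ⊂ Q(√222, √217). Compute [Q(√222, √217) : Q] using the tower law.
[Q(√222, √217) : Q] = 4

[Q(√222):Q] = 2 (min poly x^2 - 222, irreducible since 222 is squarefree > 1). For the top step, suppose √217 ∈ Q(√222), say √217 = c + d√222 with c, d ∈ Q. Squaring: 217 = c^2 + 222d^2 + 2cd√222. Since √222 ∉ Q this forces 2cd = 0. If d = 0 then √217 = c ∈ Q, contradicting 217 squarefree > 1. If c = 0 then 217 = 222d^2, so 222·217 = (222d)^2 is a perfect square in Q — but 222·217 = 48174 is not a perfect square (since 222 and 217 are distinct squarefree integers). Contradiction. Hence √217 ∉ Q(√222), so x^2 - 217 stays irreducible over Q(√222) and [Q(√222, √217) : Q(√222)] = 2. By the tower law, [Q(√222, √217) : Q] = 2 · 2 = 4.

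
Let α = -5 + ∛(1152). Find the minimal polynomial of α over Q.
m_α(x) = x^3 + 15x^2 + 75x - 1027

Set β = α + 5 = ∛(1152), so β^3 = 1152. Then (α + 5)^3 - 1152 = 0, i.e. α is a root of g(x) = (x + 5)^3 - 1152 = x^3 + 15x^2 + 75x - 1027. Since g(x) = h(x + 5) where h(x) = x^3 - 1152, and h is irreducible over Q (because 1152 is not a perfect cube, so h has no rational root, and a monic cubic with no rational root is irreducible), g is also irreducible (irreducibility is preserved under the substitution x → x + 5). Hence m_α(x) = x^3 + 15x^2 + 75x - 1027.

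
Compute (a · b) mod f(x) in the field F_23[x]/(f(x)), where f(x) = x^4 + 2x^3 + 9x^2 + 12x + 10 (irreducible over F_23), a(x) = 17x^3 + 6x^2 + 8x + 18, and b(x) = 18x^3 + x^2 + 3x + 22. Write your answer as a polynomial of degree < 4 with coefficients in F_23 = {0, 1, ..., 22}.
a · b ≡ 16x^3 + 11x^2 + 13x + 17 (mod f(x))

Multiply in F_23[x]: a(x)·b(x) = (17x^3 + 6x^2 + 8x + 18)·(18x^3 + x^2 + 3x + 22) = 7x^6 + 10x^5 + 17x^4 + 11x^3 + 13x^2 + 5. This has degree ≥ 4, so divide by f(x) over F_23: 7x^6 + 10x^5 + 17x^4 + 11x^3 + 13x^2 + 5 = (7x^2 + 19x + 8)·(x^4 + 2x^3 + 9x^2 + 12x + 10) + (16x^3 + 11x^2 + 13x + 17). Hence a·b ≡ 16x^3 + 11x^2 + 13x + 17 (mod f). (F_23[x]/(f) is a field with 23^4 = 279841 elements since f is irreducible of degree 4.)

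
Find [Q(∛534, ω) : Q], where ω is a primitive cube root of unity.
[Q(∛534, ω) : Q] = 6

[Q(∛534):Q] = 3 (min poly x^3 - 534, irreducible since 534 is not a perfect cube). [Q(ω):Q] = 2 (min poly x^2 + x + 1). Since Q(∛534) ⊂ R and ω ∉ R, we have ω ∉ Q(∛534), so x^2 + x + 1 remains irreducible over Q(∛534) and [Q(∛534, ω) : Q(∛534)] = 2. By the tower law, [Q(∛534, ω) : Q] = 3 · 2 = 6. (In fact Q(∛534, ω) is the splitting field of x^3 - 534 over Q.)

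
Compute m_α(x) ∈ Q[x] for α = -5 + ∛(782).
m_α(x) = x^3 + 15x^2 + 75x - 657

Set β = α + 5 = ∛(782), so β^3 = 782. Then (α + 5)^3 - 782 = 0, i.e. α is a root of g(x) = (x + 5)^3 - 782 = x^3 + 15x^2 + 75x - 657. Since g(x) = h(x + 5) where h(x) = x^3 - 782, and h is irreducible over Q (because 782 is not a perfect cube, so h has no rational root, and a monic cubic with no rational root is irreducible), g is also irreducible (irreducibility is preserved under the substitution x → x + 5). Hence m_α(x) = x^3 + 15x^2 + 75x - 657.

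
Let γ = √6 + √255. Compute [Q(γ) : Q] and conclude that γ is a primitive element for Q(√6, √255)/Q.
[Q(γ) : Q] = 4 (equivalently, Q(γ) = Q(√6, √255))

Obviously Q(γ) ⊆ Q(√6, √255), and [Q(√6, √255):Q] = 4 (since 6, 255 are distinct squarefree integers > 1 with 1530 not a perfect square). To show equality we compute the minimal polynomial of γ. From γ = √6 + √255: γ^2 = 6 + 2√(1530) + 255 = 261 + 2√(1530), so γ^2 - 261 = 2√(1530); squaring, (γ^2 - 261)^2 = 4·1530, i.e. γ^4 - 522γ^2 + 68121 - 6120 = 0, i.e. γ^4 - 522γ^2 + 62001 = 0. So γ is a root of x^4 - 522x^2 + 62001. This polynomial is irreducible over Q: it has no rational root (each ±√6 ± √255 is irrational), and any factorization into two quadratics over Q would force √(1530) ∈ Q (pairing opposite roots) or √6, √255 ∈ Q (other pairings), all impossible. Hence [Q(γ):Q] = 4 = [Q(√6, √255):Q], so Q(γ) = Q(√6, √255).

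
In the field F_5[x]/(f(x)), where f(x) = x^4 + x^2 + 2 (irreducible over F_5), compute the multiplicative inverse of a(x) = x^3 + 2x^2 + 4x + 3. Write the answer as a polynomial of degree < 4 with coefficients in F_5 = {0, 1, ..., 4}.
a(x)^(-1) ≡ 2x^3 + x^2 + x + 3 (mod f(x))

Since f is irreducible over F_5, F_5[x]/(f) is a field and a(x) ≠ 0 has an inverse. Apply the extended Euclidean algorithm to f(x) and a(x) in F_5[x]: f(x) = (x + 3)·a(x) + (x^2 + 3);  a(x) = (x + 2)·(x^2 + 3) + (x + 2);  (x^2 + 3) = (x + 3)·(x + 2) + (2). The last nonzero remainder is the constant 2 = gcd(f, a) in F_5. Back-substituting through the division chain expresses 2 = s(x)·a(x) + t(x)·f(x) with s(x) ≡ 4x^3 + 2x^2 + 2x + 1 (mod f), so (4x^3 + 2x^2 + 2x + 1)·a(x) ≡ 2 (mod f). Multiplying by 2^(-1) ≡ 3 in F_5 gives a(x)^(-1) ≡ 3·(4x^3 + 2x^2 + 2x + 1) ≡ 2x^3 + x^2 + x + 3 (mod f). Check: (x^3 + 2x^2 + 4x + 3)·(2x^3 + x^2 + x + 3) = 2x^6 + x^4 + 3x^2 + 4 ≡ 1 (mod x^4 + x^2 + 2).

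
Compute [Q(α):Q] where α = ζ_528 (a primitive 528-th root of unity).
[Q(α):Q] = 160

The minimal polynomial of ζ_528 over Q is the 528-th cyclotomic polynomial Φ_528(x), which is irreducible over Q and has degree φ(528) = 160. Hence [Q(α):Q] = φ(528) = 160.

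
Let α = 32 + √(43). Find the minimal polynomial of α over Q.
m_α(x) = x^2 - 64x + 981

From α - 32 = √(43), squaring gives (α - 32)^2 = 43, i.e. α^2 - 64α + 1024 = 43, so α^2 - 64α + 981 = 0. The discriminant of x^2 - 64x + 981 is (-64)^2 - 4·(981) = 4096 - 3924 = 172, and 4·(43) is not a perfect square in Q since 43 is squarefree and ≠ 1. Hence x^2 - 64x + 981 is irreducible over Q and is the minimal polynomial of α.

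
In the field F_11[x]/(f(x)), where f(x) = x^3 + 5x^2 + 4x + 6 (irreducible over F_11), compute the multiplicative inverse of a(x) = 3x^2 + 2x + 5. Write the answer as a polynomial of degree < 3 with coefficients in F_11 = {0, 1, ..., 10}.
a(x)^(-1) ≡ 8x^2 + 7x + 4 (mod f(x))

Since f is irreducible over F_11, F_11[x]/(f) is a field and a(x) ≠ 0 has an inverse. Apply the extended Euclidean algorithm to f(x) and a(x) in F_11[x]: f(x) = (4x + 10)·a(x) + (8x);  a(x) = (10x + 3)·(8x) + (5). The last nonzero remainder is the constant 5 = gcd(f, a) in F_11. Back-substituting through the division chain expresses 5 = s(x)·a(x) + t(x)·f(x) with s(x) ≡ 7x^2 + 2x + 9 (mod f), so (7x^2 + 2x + 9)·a(x) ≡ 5 (mod f). Multiplying by 5^(-1) ≡ 9 in F_11 gives a(x)^(-1) ≡ 9·(7x^2 + 2x + 9) ≡ 8x^2 + 7x + 4 (mod f). Check: (3x^2 + 2x + 5)·(8x^2 + 7x + 4) = 2x^4 + 4x^3 + 10x + 9 ≡ 1 (mod x^3 + 5x^2 + 4x + 6).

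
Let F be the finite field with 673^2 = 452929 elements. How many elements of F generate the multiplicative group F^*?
There are φ(452928) = 129024 primitive elements

F_q^* is cyclic of order q - 1 = 452928. A cyclic group of order m has exactly φ(m) generators. Here m = 452928 = 2^6 · 3 · 7 · 337, so the number of primitive elements is φ(452928) = 129024.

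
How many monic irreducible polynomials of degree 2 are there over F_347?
There are 60031 monic irreducible polynomials of degree 2 over F_347

Each element of F_{347^2} that lies in no proper subfield is a root of exactly one monic irreducible of degree 2 over F_347, and each such polynomial has 2 distinct roots in F_{347^2}. By Möbius inversion the count is N_347(2) = (1/2) Σ_{d|2} μ(2/d) · 347^d = (1/2)(μ(2)·347^1 + μ(1)·347^2) = 120062/2 = 60031.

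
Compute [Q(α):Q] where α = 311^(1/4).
[Q(α):Q] = 4

α is a root of x^4 - 311. By Eisenstein's criterion at the prime p = 311 (which divides the constant term 311 but p^2 = 96721 does not, since 311 is squarefree), x^4 - 311 is irreducible over Q. Hence [Q(α):Q] = 4.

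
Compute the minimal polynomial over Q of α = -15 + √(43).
m_α(x) = x^2 + 30x + 182

From α + 15 = √(43), squaring gives (α + 15)^2 = 43, i.e. α^2 + 30α + 225 = 43, so α^2 + 30α + 182 = 0. The discriminant of x^2 + 30x + 182 is (30)^2 - 4·(182) = 900 - 728 = 172, and 4·(43) is not a perfect square in Q since 43 is squarefree and ≠ 1. Hence x^2 + 30x + 182 is irreducible over Q and is the minimal polynomial of α.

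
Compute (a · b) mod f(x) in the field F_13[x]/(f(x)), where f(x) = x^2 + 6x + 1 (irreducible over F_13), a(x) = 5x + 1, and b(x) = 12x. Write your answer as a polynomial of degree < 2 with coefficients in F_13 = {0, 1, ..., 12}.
a · b ≡ 3x + 5 (mod f(x))

Multiply in F_13[x]: a(x)·b(x) = (5x + 1)·(12x) = 8x^2 + 12x. This has degree ≥ 2, so divide by f(x) over F_13: 8x^2 + 12x = (8)·(x^2 + 6x + 1) + (3x + 5). Hence a·b ≡ 3x + 5 (mod f). (F_13[x]/(f) is a field with 13^2 = 169 elements since f is irreducible of degree 2.)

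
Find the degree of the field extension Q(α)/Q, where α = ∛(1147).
[Q(α):Q] = 3

The minimal polynomial of α is x^3 - 1147, irreducible over Q since 1147 is not a perfect cube (so x^3 - 1147 has no rational root). Hence [Q(α):Q] = deg(m_α) = 3.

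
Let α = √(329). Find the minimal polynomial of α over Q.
m_α(x) = x^2 - 329

α satisfies α^2 - 329 = 0, so x^2 - 329 annihilates α. Since d = 329 is squarefree and ≠ 1, it is not a perfect square in Q, so x^2 - 329 has no rational root and is therefore irreducible over Q (a degree-2 polynomial over a field is irreducible iff it has no root). Hence m_α(x) = x^2 - 329.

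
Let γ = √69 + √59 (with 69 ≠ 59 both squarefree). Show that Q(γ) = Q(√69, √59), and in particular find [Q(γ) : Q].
[Q(γ) : Q] = 4 (equivalently, Q(γ) = Q(√69, √59))

Obviously Q(γ) ⊆ Q(√69, √59), and [Q(√69, √59):Q] = 4 (since 69, 59 are distinct squarefree integers > 1 with 4071 not a perfect square). To show equality we compute the minimal polynomial of γ. From γ = √69 + √59: γ^2 = 69 + 2√(4071) + 59 = 128 + 2√(4071), so γ^2 - 128 = 2√(4071); squaring, (γ^2 - 128)^2 = 4·4071, i.e. γ^4 - 256γ^2 + 16384 - 16284 = 0, i.e. γ^4 - 256γ^2 + 100 = 0. So γ is a root of x^4 - 256x^2 + 100. This polynomial is irreducible over Q: it has no rational root (each ±√69 ± √59 is irrational), and any factorization into two quadratics over Q would force √(4071) ∈ Q (pairing opposite roots) or √69, √59 ∈ Q (other pairings), all impossible. Hence [Q(γ):Q] = 4 = [Q(√69, √59):Q], so Q(γ) = Q(√69, √59).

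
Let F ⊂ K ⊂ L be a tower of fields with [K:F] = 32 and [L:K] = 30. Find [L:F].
[L:F] = 960

The tower law says that for any tower of field extensions F ⊂ K ⊂ L with finite degrees, [L:F] = [L:K] · [K:F]. Here this gives [L:F] = 30 · 32 = 960.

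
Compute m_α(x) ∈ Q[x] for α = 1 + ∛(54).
m_α(x) = x^3 - 3x^2 + 3x - 55

Set β = α - 1 = ∛(54), so β^3 = 54. Then (α - 1)^3 - 54 = 0, i.e. α is a root of g(x) = (x - 1)^3 - 54 = x^3 - 3x^2 + 3x - 55. Since g(x) = h(x - 1) where h(x) = x^3 - 54, and h is irreducible over Q (because 54 is not a perfect cube, so h has no rational root, and a monic cubic with no rational root is irreducible), g is also irreducible (irreducibility is preserved under the substitution x → x - 1). Hence m_α(x) = x^3 - 3x^2 + 3x - 55.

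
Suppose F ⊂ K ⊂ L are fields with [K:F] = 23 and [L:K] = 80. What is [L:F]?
[L:F] = 1840

The tower law says that for any tower of field extensions F ⊂ K ⊂ L with finite degrees, [L:F] = [L:K] · [K:F]. Here this gives [L:F] = 80 · 23 = 1840.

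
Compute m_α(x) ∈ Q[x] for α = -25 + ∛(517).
m_α(x) = x^3 + 75x^2 + 1875x + 15108

Set β = α + 25 = ∛(517), so β^3 = 517. Then (α + 25)^3 - 517 = 0, i.e. α is a root of g(x) = (x + 25)^3 - 517 = x^3 + 75x^2 + 1875x + 15108. Since g(x) = h(x + 25) where h(x) = x^3 - 517, and h is irreducible over Q (because 517 is not a perfect cube, so h has no rational root, and a monic cubic with no rational root is irreducible), g is also irreducible (irreducibility is preserved under the substitution x → x + 25). Hence m_α(x) = x^3 + 75x^2 + 1875x + 15108.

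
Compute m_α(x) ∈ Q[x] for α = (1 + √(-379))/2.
m_α(x) = x^2 - x + 95

From 2α - 1 = √(-379), squaring gives (2α - 1)^2 = -379, i.e. 4α^2 - 4α + 1 = -379, so α^2 - α + (1 + 379)/4 = 0. Since -379 ≡ 1 (mod 4), (1 + 379)/4 = 95 ∈ Z. The polynomial x^2 - x + 95 has discriminant 1 - 4·(95) = -379, which is not a perfect square in Q (d = -379 is squarefree and ≠ 1), so x^2 - x + 95 is irreducible over Q. It is the minimal polynomial of α.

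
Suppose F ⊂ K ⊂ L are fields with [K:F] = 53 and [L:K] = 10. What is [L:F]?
[L:F] = 530

The tower law says that for any tower of field extensions F ⊂ K ⊂ L with finite degrees, [L:F] = [L:K] · [K:F]. Here this gives [L:F] = 10 · 53 = 530.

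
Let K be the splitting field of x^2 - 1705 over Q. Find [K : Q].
[K : Q] = 2

f(x) = x^2 - 1705 factors as (x - √1705)(x + √1705). The splitting field is K = Q(√1705). Since 1705 is squarefree and > 1, it is not a perfect square, so x^2 - 1705 is irreducible over Q and [Q(√1705) : Q] = 2. Hence [K : Q] = 2.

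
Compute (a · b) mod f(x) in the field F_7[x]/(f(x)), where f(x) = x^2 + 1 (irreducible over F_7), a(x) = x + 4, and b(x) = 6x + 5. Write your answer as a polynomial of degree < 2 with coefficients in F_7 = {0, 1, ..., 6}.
a · b ≡ x (mod f(x))

Multiply in F_7[x]: a(x)·b(x) = (x + 4)·(6x + 5) = 6x^2 + x + 6. This has degree ≥ 2, so divide by f(x) over F_7: 6x^2 + x + 6 = (6)·(x^2 + 1) + (x). Hence a·b ≡ x (mod f). (F_7[x]/(f) is a field with 7^2 = 49 elements since f is irreducible of degree 2.)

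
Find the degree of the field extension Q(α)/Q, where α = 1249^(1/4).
[Q(α):Q] = 4

α is a root of x^4 - 1249. By Eisenstein's criterion at the prime p = 1249 (which divides the constant term 1249 but p^2 = 1560001 does not, since 1249 is squarefree), x^4 - 1249 is irreducible over Q. Hence [Q(α):Q] = 4.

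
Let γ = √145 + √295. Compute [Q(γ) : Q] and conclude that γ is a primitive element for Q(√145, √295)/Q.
[Q(γ) : Q] = 4 (equivalently, Q(γ) = Q(√145, √295))

Obviously Q(γ) ⊆ Q(√145, √295), and [Q(√145, √295):Q] = 4 (since 145, 295 are distinct squarefree integers > 1 with 42775 not a perfect square). To show equality we compute the minimal polynomial of γ. From γ = √145 + √295: γ^2 = 145 + 2√(42775) + 295 = 440 + 2√(42775), so γ^2 - 440 = 2√(42775); squaring, (γ^2 - 440)^2 = 4·42775, i.e. γ^4 - 880γ^2 + 193600 - 171100 = 0, i.e. γ^4 - 880γ^2 + 22500 = 0. So γ is a root of x^4 - 880x^2 + 22500. This polynomial is irreducible over Q: it has no rational root (each ±√145 ± √295 is irrational), and any factorization into two quadratics over Q would force √(42775) ∈ Q (pairing opposite roots) or √145, √295 ∈ Q (other pairings), all impossible. Hence [Q(γ):Q] = 4 = [Q(√145, √295):Q], so Q(γ) = Q(√145, √295).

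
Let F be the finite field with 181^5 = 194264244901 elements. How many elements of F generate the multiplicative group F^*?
There are φ(194264244900) = 47094360000 primitive elements

F_q^* is cyclic of order q - 1 = 194264244900. A cyclic group of order m has exactly φ(m) generators. Here m = 194264244900 = 2^2 · 3^2 · 5^2 · 11 · 19622651, so the number of primitive elements is φ(194264244900) = 47094360000.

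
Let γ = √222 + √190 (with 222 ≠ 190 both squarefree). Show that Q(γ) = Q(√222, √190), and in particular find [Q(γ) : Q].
[Q(γ) : Q] = 4 (equivalently, Q(γ) = Q(√222, √190))

Obviously Q(γ) ⊆ Q(√222, √190), and [Q(√222, √190):Q] = 4 (since 222, 190 are distinct squarefree integers > 1 with 42180 not a perfect square). To show equality we compute the minimal polynomial of γ. From γ = √222 + √190: γ^2 = 222 + 2√(42180) + 190 = 412 + 2√(42180), so γ^2 - 412 = 2√(42180); squaring, (γ^2 - 412)^2 = 4·42180, i.e. γ^4 - 824γ^2 + 169744 - 168720 = 0, i.e. γ^4 - 824γ^2 + 1024 = 0. So γ is a root of x^4 - 824x^2 + 1024. This polynomial is irreducible over Q: it has no rational root (each ±√222 ± √190 is irrational), and any factorization into two quadratics over Q would force √(42180) ∈ Q (pairing opposite roots) or √222, √190 ∈ Q (other pairings), all impossible. Hence [Q(γ):Q] = 4 = [Q(√222, √190):Q], so Q(γ) = Q(√222, √190).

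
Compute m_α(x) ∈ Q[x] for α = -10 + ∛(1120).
m_α(x) = x^3 + 30x^2 + 300x - 120

Set β = α + 10 = ∛(1120), so β^3 = 1120. Then (α + 10)^3 - 1120 = 0, i.e. α is a root of g(x) = (x + 10)^3 - 1120 = x^3 + 30x^2 + 300x - 120. Since g(x) = h(x + 10) where h(x) = x^3 - 1120, and h is irreducible over Q (because 1120 is not a perfect cube, so h has no rational root, and a monic cubic with no rational root is irreducible), g is also irreducible (irreducibility is preserved under the substitution x → x + 10). Hence m_α(x) = x^3 + 30x^2 + 300x - 120.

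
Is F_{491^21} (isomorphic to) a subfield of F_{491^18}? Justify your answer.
No: F_{491^21} is not a subfield of F_{491^18}

F_{p^m} embeds in F_{p^n} iff m | n. Here 21 ∤ 18 (since 18 = 0·21 + 18 with remainder 18 ≠ 0), so F_{491^21} is not a subfield of F_{491^18}. Equivalently: if it were, the tower law would give 21 = [F_{491^21}:F_491] dividing [F_{491^18}:F_491] = 18, contradiction.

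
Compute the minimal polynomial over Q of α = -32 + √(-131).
m_α(x) = x^2 + 64x + 1155

From α + 32 = √(-131), squaring gives (α + 32)^2 = -131, i.e. α^2 + 64α + 1024 = -131, so α^2 + 64α + 1155 = 0. The discriminant of x^2 + 64x + 1155 is (64)^2 - 4·(1155) = 4096 - 4620 = -524, and 4·(-131) is not a perfect square in Q since -131 is squarefree and ≠ 1. Hence x^2 + 64x + 1155 is irreducible over Q and is the minimal polynomial of α.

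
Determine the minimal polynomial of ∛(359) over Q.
m_α(x) = x^3 - 359

α satisfies α^3 = 359, so x^3 - 359 annihilates α. By the rational root test, a rational root p/q (in lowest terms) of x^3 - 359 would satisfy p^3 = 359 q^3, forcing q = 1 and p^3 = 359; but 359 is not a perfect cube, contradiction. A monic cubic over Q with no rational root is irreducible (any nontrivial factorization would include a linear factor). Hence x^3 - 359 is the minimal polynomial of α, and in particular [Q(α):Q] = 3.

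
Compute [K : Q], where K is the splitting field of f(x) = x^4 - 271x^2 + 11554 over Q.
[K : Q] = 4

Solving the quadratic in x^2: x^2 = (271 ± √(271^2 - 4·11554))/2 = (271 ± √27225)/2 = (271 ± 165)/2, giving x^2 = 218 or x^2 = 53. So f(x) = (x^2 - 218)(x^2 - 53) and the roots of f are ±√218, ±√53. Hence the splitting field is K = Q(√218, √53). Since 218 and 53 are distinct squarefree integers > 1, their product 11554 is not a perfect square, so √53 ∉ Q(√218). By the tower law [K:Q] = [Q(√218,√53):Q(√218)] · [Q(√218):Q] = 2 · 2 = 4.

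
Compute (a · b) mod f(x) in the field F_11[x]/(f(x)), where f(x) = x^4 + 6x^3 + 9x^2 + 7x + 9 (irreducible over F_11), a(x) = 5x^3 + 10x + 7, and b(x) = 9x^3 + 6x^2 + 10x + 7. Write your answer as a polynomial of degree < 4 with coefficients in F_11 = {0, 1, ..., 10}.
a · b ≡ 2x^3 + 5x^2 + 4x + 1 (mod f(x))

Multiply in F_11[x]: a(x)·b(x) = (5x^3 + 10x + 7)·(9x^3 + 6x^2 + 10x + 7) = x^6 + 8x^5 + 8x^4 + 4x^3 + 10x^2 + 8x + 5. This has degree ≥ 4, so divide by f(x) over F_11: x^6 + 8x^5 + 8x^4 + 4x^3 + 10x^2 + 8x + 5 = (x^2 + 2x + 9)·(x^4 + 6x^3 + 9x^2 + 7x + 9) + (2x^3 + 5x^2 + 4x + 1). Hence a·b ≡ 2x^3 + 5x^2 + 4x + 1 (mod f). (F_11[x]/(f) is a field with 11^4 = 14641 elements since f is irreducible of degree 4.)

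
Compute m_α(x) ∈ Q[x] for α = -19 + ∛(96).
m_α(x) = x^3 + 57x^2 + 1083x + 6763

Set β = α + 19 = ∛(96), so β^3 = 96. Then (α + 19)^3 - 96 = 0, i.e. α is a root of g(x) = (x + 19)^3 - 96 = x^3 + 57x^2 + 1083x + 6763. Since g(x) = h(x + 19) where h(x) = x^3 - 96, and h is irreducible over Q (because 96 is not a perfect cube, so h has no rational root, and a monic cubic with no rational root is irreducible), g is also irreducible (irreducibility is preserved under the substitution x → x + 19). Hence m_α(x) = x^3 + 57x^2 + 1083x + 6763.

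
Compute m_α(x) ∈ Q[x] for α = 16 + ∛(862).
m_α(x) = x^3 - 48x^2 + 768x - 4958

Set β = α - 16 = ∛(862), so β^3 = 862. Then (α - 16)^3 - 862 = 0, i.e. α is a root of g(x) = (x - 16)^3 - 862 = x^3 - 48x^2 + 768x - 4958. Since g(x) = h(x - 16) where h(x) = x^3 - 862, and h is irreducible over Q (because 862 is not a perfect cube, so h has no rational root, and a monic cubic with no rational root is irreducible), g is also irreducible (irreducibility is preserved under the substitution x → x - 16). Hence m_α(x) = x^3 - 48x^2 + 768x - 4958.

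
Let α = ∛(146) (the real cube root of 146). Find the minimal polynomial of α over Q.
m_α(x) = x^3 - 146

α satisfies α^3 = 146, so x^3 - 146 annihilates α. By the rational root test, a rational root p/q (in lowest terms) of x^3 - 146 would satisfy p^3 = 146 q^3, forcing q = 1 and p^3 = 146; but 146 is not a perfect cube, contradiction. A monic cubic over Q with no rational root is irreducible (any nontrivial factorization would include a linear factor). Hence x^3 - 146 is the minimal polynomial of α, and in particular [Q(α):Q] = 3.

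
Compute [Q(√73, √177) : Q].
[Q(√73, √177) : Q] = 4

[Q(√73):Q] = 2 (min poly x^2 - 73, irreducible since 73 is squarefree > 1). For the top step, suppose √177 ∈ Q(√73), say √177 = c + d√73 with c, d ∈ Q. Squaring: 177 = c^2 + 73d^2 + 2cd√73. Since √73 ∉ Q this forces 2cd = 0. If d = 0 then √177 = c ∈ Q, contradicting 177 squarefree > 1. If c = 0 then 177 = 73d^2, so 73·177 = (73d)^2 is a perfect square in Q — but 73·177 = 12921 is not a perfect square (since 73 and 177 are distinct squarefree integers). Contradiction. Hence √177 ∉ Q(√73), so x^2 - 177 stays irreducible over Q(√73) and [Q(√73, √177) : Q(√73)] = 2. By the tower law, [Q(√73, √177) : Q] = 2 · 2 = 4.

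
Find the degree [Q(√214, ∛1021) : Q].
[Q(√214, ∛1021) : Q] = 6

Let L = Q(√214, ∛1021). Since Q(√214) ⊂ L and [Q(√214):Q] = 2, the tower law gives 2 | [L:Q]. Likewise Q(∛1021) ⊂ L with [Q(∛1021):Q] = 3 (because 1021 is not a perfect cube), so 3 | [L:Q]. As gcd(2,3) = 1, [L:Q] is divisible by 6. Conversely L is generated over Q by √214 and ∛1021, so [L:Q] ≤ 2·3 = 6. Therefore [Q(√214, ∛1021) : Q] = 6.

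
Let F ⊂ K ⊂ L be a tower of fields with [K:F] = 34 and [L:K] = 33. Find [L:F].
[L:F] = 1122

The tower law says that for any tower of field extensions F ⊂ K ⊂ L with finite degrees, [L:F] = [L:K] · [K:F]. Here this gives [L:F] = 33 · 34 = 1122.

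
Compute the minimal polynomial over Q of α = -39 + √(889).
m_α(x) = x^2 + 78x + 632

From α + 39 = √(889), squaring gives (α + 39)^2 = 889, i.e. α^2 + 78α + 1521 = 889, so α^2 + 78α + 632 = 0. The discriminant of x^2 + 78x + 632 is (78)^2 - 4·(632) = 6084 - 2528 = 3556, and 4·(889) is not a perfect square in Q since 889 is squarefree and ≠ 1. Hence x^2 + 78x + 632 is irreducible over Q and is the minimal polynomial of α.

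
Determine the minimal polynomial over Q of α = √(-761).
m_α(x) = x^2 + 761

α satisfies α^2 + 761 = 0, so x^2 + 761 annihilates α. Since d = -761 is squarefree and ≠ 1, it is not a perfect square in Q, so x^2 + 761 has no rational root and is therefore irreducible over Q (a degree-2 polynomial over a field is irreducible iff it has no root). Hence m_α(x) = x^2 + 761.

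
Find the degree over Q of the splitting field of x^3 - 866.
[K : Q] = 6

The roots of x^3 - 866 are ∛866, ω∛866, ω^2∛866 where ω = e^(2πi/3) is a primitive cube root of unity, so K = Q(∛866, ω). Now [Q(∛866):Q] = 3 (since 866 is not a perfect cube, x^3 - 866 is irreducible) and [Q(ω):Q] = 2. Both 2 and 3 divide [K:Q], and [K:Q] ≤ 3·2 = 6, so [K:Q] = 6. (Equivalently: Q(∛866) ⊂ R but ω ∉ R, so [K : Q(∛866)] = 2.)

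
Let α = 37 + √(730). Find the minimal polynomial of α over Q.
m_α(x) = x^2 - 74x + 639

From α - 37 = √(730), squaring gives (α - 37)^2 = 730, i.e. α^2 - 74α + 1369 = 730, so α^2 - 74α + 639 = 0. The discriminant of x^2 - 74x + 639 is (-74)^2 - 4·(639) = 5476 - 2556 = 2920, and 4·(730) is not a perfect square in Q since 730 is squarefree and ≠ 1. Hence x^2 - 74x + 639 is irreducible over Q and is the minimal polynomial of α.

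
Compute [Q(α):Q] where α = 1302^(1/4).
[Q(α):Q] = 4

α is a root of x^4 - 1302. By Eisenstein's criterion at the prime p = 2 (which divides the constant term 1302 but p^2 = 4 does not, since 1302 is squarefree), x^4 - 1302 is irreducible over Q. Hence [Q(α):Q] = 4.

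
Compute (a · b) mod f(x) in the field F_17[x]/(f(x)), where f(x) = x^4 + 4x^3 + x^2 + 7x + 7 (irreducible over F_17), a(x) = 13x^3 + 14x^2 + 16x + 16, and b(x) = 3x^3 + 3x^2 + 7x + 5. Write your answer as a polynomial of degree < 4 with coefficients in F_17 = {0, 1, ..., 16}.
a · b ≡ 10x^3 + 6x^2 + 3x + 12 (mod f(x))

Multiply in F_17[x]: a(x)·b(x) = (13x^3 + 14x^2 + 16x + 16)·(3x^3 + 3x^2 + 7x + 5) = 5x^6 + 13x^5 + 11x^4 + 4x^3 + 9x^2 + 5x + 12. This has degree ≥ 4, so divide by f(x) over F_17: 5x^6 + 13x^5 + 11x^4 + 4x^3 + 9x^2 + 5x + 12 = (5x^2 + 10x)·(x^4 + 4x^3 + x^2 + 7x + 7) + (10x^3 + 6x^2 + 3x + 12). Hence a·b ≡ 10x^3 + 6x^2 + 3x + 12 (mod f). (F_17[x]/(f) is a field with 17^4 = 83521 elements since f is irreducible of degree 4.)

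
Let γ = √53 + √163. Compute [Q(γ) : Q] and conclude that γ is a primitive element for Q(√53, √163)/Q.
[Q(γ) : Q] = 4 (equivalently, Q(γ) = Q(√53, √163))

Obviously Q(γ) ⊆ Q(√53, √163), and [Q(√53, √163):Q] = 4 (since 53, 163 are distinct squarefree integers > 1 with 8639 not a perfect square). To show equality we compute the minimal polynomial of γ. From γ = √53 + √163: γ^2 = 53 + 2√(8639) + 163 = 216 + 2√(8639), so γ^2 - 216 = 2√(8639); squaring, (γ^2 - 216)^2 = 4·8639, i.e. γ^4 - 432γ^2 + 46656 - 34556 = 0, i.e. γ^4 - 432γ^2 + 12100 = 0. So γ is a root of x^4 - 432x^2 + 12100. This polynomial is irreducible over Q: it has no rational root (each ±√53 ± √163 is irrational), and any factorization into two quadratics over Q would force √(8639) ∈ Q (pairing opposite roots) or √53, √163 ∈ Q (other pairings), all impossible. Hence [Q(γ):Q] = 4 = [Q(√53, √163):Q], so Q(γ) = Q(√53, √163).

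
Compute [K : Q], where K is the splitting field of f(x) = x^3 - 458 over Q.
[K : Q] = 6

The roots of x^3 - 458 are ∛458, ω∛458, ω^2∛458 where ω = e^(2πi/3) is a primitive cube root of unity, so K = Q(∛458, ω). Now [Q(∛458):Q] = 3 (since 458 is not a perfect cube, x^3 - 458 is irreducible) and [Q(ω):Q] = 2. Both 2 and 3 divide [K:Q], and [K:Q] ≤ 3·2 = 6, so [K:Q] = 6. (Equivalently: Q(∛458) ⊂ R but ω ∉ R, so [K : Q(∛458)] = 2.)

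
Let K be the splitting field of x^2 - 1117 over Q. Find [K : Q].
[K : Q] = 2

f(x) = x^2 - 1117 factors as (x - √1117)(x + √1117). The splitting field is K = Q(√1117). Since 1117 is squarefree and > 1, it is not a perfect square, so x^2 - 1117 is irreducible over Q and [Q(√1117) : Q] = 2. Hence [K : Q] = 2.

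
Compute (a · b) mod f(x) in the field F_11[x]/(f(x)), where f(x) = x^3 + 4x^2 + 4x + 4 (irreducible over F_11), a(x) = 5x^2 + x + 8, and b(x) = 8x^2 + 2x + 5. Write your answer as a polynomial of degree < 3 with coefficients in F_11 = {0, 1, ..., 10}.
a · b ≡ 4x^2 + 3 (mod f(x))

Multiply in F_11[x]: a(x)·b(x) = (5x^2 + x + 8)·(8x^2 + 2x + 5) = 7x^4 + 7x^3 + 3x^2 + 10x + 7. This has degree ≥ 3, so divide by f(x) over F_11: 7x^4 + 7x^3 + 3x^2 + 10x + 7 = (7x + 1)·(x^3 + 4x^2 + 4x + 4) + (4x^2 + 3). Hence a·b ≡ 4x^2 + 3 (mod f). (F_11[x]/(f) is a field with 11^3 = 1331 elements since f is irreducible of degree 3.)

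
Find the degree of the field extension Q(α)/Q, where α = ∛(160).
[Q(α):Q] = 3

The minimal polynomial of α is x^3 - 160, irreducible over Q since 160 is not a perfect cube (so x^3 - 160 has no rational root). Hence [Q(α):Q] = deg(m_α) = 3.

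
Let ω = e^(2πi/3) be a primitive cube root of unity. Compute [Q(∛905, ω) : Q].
[Q(∛905, ω) : Q] = 6

[Q(∛905):Q] = 3 (min poly x^3 - 905, irreducible since 905 is not a perfect cube). [Q(ω):Q] = 2 (min poly x^2 + x + 1). Since Q(∛905) ⊂ R and ω ∉ R, we have ω ∉ Q(∛905), so x^2 + x + 1 remains irreducible over Q(∛905) and [Q(∛905, ω) : Q(∛905)] = 2. By the tower law, [Q(∛905, ω) : Q] = 3 · 2 = 6. (In fact Q(∛905, ω) is the splitting field of x^3 - 905 over Q.)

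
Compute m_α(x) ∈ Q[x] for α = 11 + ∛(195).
m_α(x) = x^3 - 33x^2 + 363x - 1526

Set β = α - 11 = ∛(195), so β^3 = 195. Then (α - 11)^3 - 195 = 0, i.e. α is a root of g(x) = (x - 11)^3 - 195 = x^3 - 33x^2 + 363x - 1526. Since g(x) = h(x - 11) where h(x) = x^3 - 195, and h is irreducible over Q (because 195 is not a perfect cube, so h has no rational root, and a monic cubic with no rational root is irreducible), g is also irreducible (irreducibility is preserved under the substitution x → x - 11). Hence m_α(x) = x^3 - 33x^2 + 363x - 1526.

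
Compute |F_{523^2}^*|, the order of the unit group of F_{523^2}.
|F_{523^2}^*| = 273528

F_{523^2} has 523^2 = 273529 elements; its multiplicative group consists of all nonzero elements, so |F_{523^2}^*| = 273529 - 1 = 273528. (It is cyclic since any finite subgroup of the multiplicative group of a field is cyclic.)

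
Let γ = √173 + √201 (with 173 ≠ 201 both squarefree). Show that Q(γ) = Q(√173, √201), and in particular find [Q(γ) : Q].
[Q(γ) : Q] = 4 (equivalently, Q(γ) = Q(√173, √201))

Obviously Q(γ) ⊆ Q(√173, √201), and [Q(√173, √201):Q] = 4 (since 173, 201 are distinct squarefree integers > 1 with 34773 not a perfect square). To show equality we compute the minimal polynomial of γ. From γ = √173 + √201: γ^2 = 173 + 2√(34773) + 201 = 374 + 2√(34773), so γ^2 - 374 = 2√(34773); squaring, (γ^2 - 374)^2 = 4·34773, i.e. γ^4 - 748γ^2 + 139876 - 139092 = 0, i.e. γ^4 - 748γ^2 + 784 = 0. So γ is a root of x^4 - 748x^2 + 784. This polynomial is irreducible over Q: it has no rational root (each ±√173 ± √201 is irrational), and any factorization into two quadratics over Q would force √(34773) ∈ Q (pairing opposite roots) or √173, √201 ∈ Q (other pairings), all impossible. Hence [Q(γ):Q] = 4 = [Q(√173, √201):Q], so Q(γ) = Q(√173, √201).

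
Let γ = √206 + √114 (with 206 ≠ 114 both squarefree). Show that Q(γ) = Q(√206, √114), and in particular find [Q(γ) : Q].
[Q(γ) : Q] = 4 (equivalently, Q(γ) = Q(√206, √114))

Obviously Q(γ) ⊆ Q(√206, √114), and [Q(√206, √114):Q] = 4 (since 206, 114 are distinct squarefree integers > 1 with 23484 not a perfect square). To show equality we compute the minimal polynomial of γ. From γ = √206 + √114: γ^2 = 206 + 2√(23484) + 114 = 320 + 2√(23484), so γ^2 - 320 = 2√(23484); squaring, (γ^2 - 320)^2 = 4·23484, i.e. γ^4 - 640γ^2 + 102400 - 93936 = 0, i.e. γ^4 - 640γ^2 + 8464 = 0. So γ is a root of x^4 - 640x^2 + 8464. This polynomial is irreducible over Q: it has no rational root (each ±√206 ± √114 is irrational), and any factorization into two quadratics over Q would force √(23484) ∈ Q (pairing opposite roots) or √206, √114 ∈ Q (other pairings), all impossible. Hence [Q(γ):Q] = 4 = [Q(√206, √114):Q], so Q(γ) = Q(√206, √114).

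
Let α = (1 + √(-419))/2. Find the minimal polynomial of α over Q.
m_α(x) = x^2 - x + 105

From 2α - 1 = √(-419), squaring gives (2α - 1)^2 = -419, i.e. 4α^2 - 4α + 1 = -419, so α^2 - α + (1 + 419)/4 = 0. Since -419 ≡ 1 (mod 4), (1 + 419)/4 = 105 ∈ Z. The polynomial x^2 - x + 105 has discriminant 1 - 4·(105) = -419, which is not a perfect square in Q (d = -419 is squarefree and ≠ 1), so x^2 - x + 105 is irreducible over Q. It is the minimal polynomial of α.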